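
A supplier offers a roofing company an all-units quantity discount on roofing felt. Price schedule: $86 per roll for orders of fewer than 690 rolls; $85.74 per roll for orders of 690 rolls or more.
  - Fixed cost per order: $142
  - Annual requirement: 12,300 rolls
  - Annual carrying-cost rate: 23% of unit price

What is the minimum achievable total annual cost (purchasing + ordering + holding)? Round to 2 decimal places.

H₁ = 23%×$86 = $19.7800;  H₂ = 23%×$85.74 = $19.7202
EOQ₁ = √(2×12,300×142/19.7800) = 420.24  (< 690, feasible at tier 1)
EOQ₂ = √(2×12,300×142/19.7202) = 420.88  (< 690 → use Q = 690 at tier-2 price)
TC(tier 1 (EOQ₁), Q≈420.2) = $1,066,112.37
TC(tier 2, Q≈690.0) = $1,063,936.77
Minimum at tier 2: $1,063,936.77

$1,063,936.77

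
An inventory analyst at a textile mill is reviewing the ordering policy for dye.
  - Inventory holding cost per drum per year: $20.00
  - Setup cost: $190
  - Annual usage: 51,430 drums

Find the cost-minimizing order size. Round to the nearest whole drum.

989 drums

2DS/H = 2·51,430·190/20 = 977,170.00
EOQ = √977,170.00 ≈ 988.52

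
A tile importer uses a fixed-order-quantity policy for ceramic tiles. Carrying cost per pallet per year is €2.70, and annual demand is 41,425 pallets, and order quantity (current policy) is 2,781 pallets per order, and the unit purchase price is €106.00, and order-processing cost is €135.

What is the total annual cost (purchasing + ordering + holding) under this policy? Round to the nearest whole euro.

€4,396,815

Orders/yr = 41,425/2,781 = 14.896; ordering cost = 14.896 × €135 = €2,010.92
Average inventory = 2,781/2 = 1390.5; holding cost = 1390.5 × €2.7 = €3,754.35
Purchase cost = D·C = 41,425 × 106 = €4,391,050.00
Total = €2,010.92 + €3,754.35 + €4,391,050.00 = €4,396,815.27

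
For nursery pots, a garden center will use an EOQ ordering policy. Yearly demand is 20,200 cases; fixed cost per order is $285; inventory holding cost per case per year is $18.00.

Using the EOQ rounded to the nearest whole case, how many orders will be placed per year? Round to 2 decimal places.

25.25 orders per year

Q* = √(2·D·S / H) = √(2·20,200·285 / 18) = √639,666.7 ≈ 799.79 → Q = 800
Orders per year = D/Q = 20,200 / 800 = 25.250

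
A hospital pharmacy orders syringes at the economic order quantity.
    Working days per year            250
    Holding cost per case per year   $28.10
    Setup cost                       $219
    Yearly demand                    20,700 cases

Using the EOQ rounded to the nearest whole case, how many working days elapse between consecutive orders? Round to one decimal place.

Optimal lot size Q* = (2 × 20,700 × $219 / $28.1)^½ ≈ 568.03 → Q = 568 cases
Cycle time = (working days × Q)/D = (250 × 568) / 20,700 = 6.860 days

6.9 days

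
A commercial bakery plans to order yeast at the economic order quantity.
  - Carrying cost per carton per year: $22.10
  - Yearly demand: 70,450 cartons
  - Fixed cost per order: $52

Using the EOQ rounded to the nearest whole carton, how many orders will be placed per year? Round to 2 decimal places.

2DS/H = 2·70,450·52/22.1 = 331,529.41
EOQ = √331,529.41 ≈ 575.79 → Q = 576
Orders per year = D/Q = 70,450 / 576 = 122.309

122.31 orders per year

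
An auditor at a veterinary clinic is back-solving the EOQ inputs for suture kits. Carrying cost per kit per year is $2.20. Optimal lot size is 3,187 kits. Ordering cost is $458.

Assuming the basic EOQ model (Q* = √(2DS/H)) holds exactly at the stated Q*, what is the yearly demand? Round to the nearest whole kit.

From Q* = √(2DS/H) ⇒ Q*² = 2DS/H.
D = Q²H / (2S) = 3,187² × 2.2 / (2 × 458) = 24,394.47

24,394 kits per year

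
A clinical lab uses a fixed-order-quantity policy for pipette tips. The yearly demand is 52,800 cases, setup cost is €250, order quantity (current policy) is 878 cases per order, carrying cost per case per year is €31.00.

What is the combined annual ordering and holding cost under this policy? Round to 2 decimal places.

€28,643.17

Ordering: D/Q × S = 52,800/878 × €250 = €15,034.17
Holding:  Q/2 × H = 878/2 × €31 = €13,609.00
Total = €15,034.17 + €13,609.00 = €28,643.17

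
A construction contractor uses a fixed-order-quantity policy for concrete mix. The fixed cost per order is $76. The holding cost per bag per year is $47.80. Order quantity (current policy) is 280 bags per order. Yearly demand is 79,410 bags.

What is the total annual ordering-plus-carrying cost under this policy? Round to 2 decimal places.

$28,246.14

Ordering: D/Q × S = 79,410/280 × $76 = $21,554.14
Holding:  Q/2 × H = 280/2 × $47.8 = $6,692.00
Total = $21,554.14 + $6,692.00 = $28,246.14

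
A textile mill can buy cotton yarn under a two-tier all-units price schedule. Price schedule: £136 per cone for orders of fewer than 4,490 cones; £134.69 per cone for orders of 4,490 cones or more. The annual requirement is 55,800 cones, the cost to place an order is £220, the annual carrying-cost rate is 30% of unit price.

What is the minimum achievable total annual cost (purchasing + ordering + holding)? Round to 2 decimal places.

H₁ = 30%×£136 = £40.8000;  H₂ = 30%×£134.69 = £40.4070
EOQ₁ = √(2×55,800×220/40.8000) = 775.73  (< 4,490, feasible at tier 1)
EOQ₂ = √(2×55,800×220/40.4070) = 779.50  (< 4,490 → use Q = 4,490 at tier-2 price)
TC(tier 1 (EOQ₁), Q≈775.7) = £7,620,449.99
TC(tier 2, Q≈4,490.0) = £7,609,149.79
Minimum at tier 2: £7,609,149.79

£7,609,149.79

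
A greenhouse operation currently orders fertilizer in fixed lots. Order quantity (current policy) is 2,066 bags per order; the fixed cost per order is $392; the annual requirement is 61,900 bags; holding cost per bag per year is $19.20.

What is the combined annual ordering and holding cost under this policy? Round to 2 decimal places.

Ordering: D/Q × S = 61,900/2,066 × $392 = $11,744.82
Holding:  Q/2 × H = 2,066/2 × $19.2 = $19,833.60
Total = $11,744.82 + $19,833.60 = $31,578.42

$31,578.42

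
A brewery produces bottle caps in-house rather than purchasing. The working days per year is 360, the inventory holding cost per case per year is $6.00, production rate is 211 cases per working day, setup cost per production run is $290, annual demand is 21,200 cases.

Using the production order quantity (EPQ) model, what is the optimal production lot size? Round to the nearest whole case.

Daily demand d = 21,200/360 = 58.889; p = 211; 1 − d/p = 0.72091
EPQ = √(2DS / (H(1 − d/p)))
    = √(2 × 21,200 × 290 / (6 × 0.72091)) ≈ 1,686.04

1,686 cases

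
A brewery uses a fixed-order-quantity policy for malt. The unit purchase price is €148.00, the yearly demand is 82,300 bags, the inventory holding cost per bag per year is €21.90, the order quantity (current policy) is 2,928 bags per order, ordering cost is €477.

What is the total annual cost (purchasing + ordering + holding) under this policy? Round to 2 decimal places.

€12,225,869.08

Ordering: D/Q × S = 82,300/2,928 × €477 = €13,407.48
Holding:  Q/2 × H = 2,928/2 × €21.9 = €32,061.60
Purchase cost = D·C = 82,300 × 148 = €12,180,400.00
Total = €13,407.48 + €32,061.60 + €12,180,400.00 = €12,225,869.08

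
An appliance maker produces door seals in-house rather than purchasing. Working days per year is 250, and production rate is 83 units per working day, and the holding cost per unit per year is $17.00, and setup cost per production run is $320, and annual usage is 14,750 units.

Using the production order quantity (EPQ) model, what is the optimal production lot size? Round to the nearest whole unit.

1,386 units

Daily demand d = 14,750/250 = 59.000; p = 83; 1 − d/p = 0.28916
EPQ = √(2DS / (H(1 − d/p)))
    = √(2 × 14,750 × 320 / (17 × 0.28916)) ≈ 1,385.78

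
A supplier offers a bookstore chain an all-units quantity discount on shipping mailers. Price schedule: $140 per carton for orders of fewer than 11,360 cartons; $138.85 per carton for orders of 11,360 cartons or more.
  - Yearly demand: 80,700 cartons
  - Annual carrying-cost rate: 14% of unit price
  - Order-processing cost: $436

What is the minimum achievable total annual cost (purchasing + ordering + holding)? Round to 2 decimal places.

H₁ = 14%×$140 = $19.6000;  H₂ = 14%×$138.85 = $19.4390
EOQ₁ = √(2×80,700×436/19.6000) = 1,894.82  (< 11,360, feasible at tier 1)
EOQ₂ = √(2×80,700×436/19.4390) = 1,902.65  (< 11,360 → use Q = 11,360 at tier-2 price)
TC(tier 1 (EOQ₁), Q≈1,894.8) = $11,335,138.39
TC(tier 2, Q≈11,360.0) = $11,318,705.81
Minimum at tier 2: $11,318,705.81

$11,318,705.81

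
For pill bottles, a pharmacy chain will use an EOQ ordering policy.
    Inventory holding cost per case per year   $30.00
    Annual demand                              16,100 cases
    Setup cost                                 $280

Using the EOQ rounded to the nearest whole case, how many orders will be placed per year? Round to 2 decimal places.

EOQ = √(2DS/H) = √(2 × 16,100 × 280 / 30)
    = √(300,533.33) ≈ 548.21 → Q = 548
N = D/Q = 16,100/548 ≈ 29.380 orders/yr

29.38 orders per year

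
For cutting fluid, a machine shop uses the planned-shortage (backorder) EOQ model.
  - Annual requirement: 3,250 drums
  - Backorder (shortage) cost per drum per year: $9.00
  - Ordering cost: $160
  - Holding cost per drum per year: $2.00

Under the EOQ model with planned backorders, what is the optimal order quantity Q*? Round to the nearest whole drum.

Q* = √(2DS/H) · √((H + b)/b)
   = √(2 × 3,250 × 160 / 2) · √((2 + 9) / 9)
   = 721.110 × 1.1055 ≈ 797.22

797 drums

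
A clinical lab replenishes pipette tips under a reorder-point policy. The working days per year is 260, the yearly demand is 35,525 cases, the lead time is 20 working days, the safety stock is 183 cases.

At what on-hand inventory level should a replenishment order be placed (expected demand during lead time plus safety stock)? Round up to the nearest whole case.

Daily demand d = 35,525 / 260 = 136.635 cases/day
Demand during lead time = 136.635 × 20 = 2,732.69
Reorder point = 2,732.69 + 183 = 2,915.69 → round up

2,916 cases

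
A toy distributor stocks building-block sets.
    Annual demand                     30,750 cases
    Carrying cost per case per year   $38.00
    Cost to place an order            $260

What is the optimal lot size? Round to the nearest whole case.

EOQ = √(2DS/H) = √(2 × 30,750 × 260 / 38)
    = √(420,789.47) ≈ 648.68

649 cases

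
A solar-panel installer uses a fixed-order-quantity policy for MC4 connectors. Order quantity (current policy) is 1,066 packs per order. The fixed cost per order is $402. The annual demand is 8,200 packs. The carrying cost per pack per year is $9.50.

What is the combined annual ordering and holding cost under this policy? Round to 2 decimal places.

Orders/yr = 8,200/1,066 = 7.692; ordering cost = 7.692 × $402 = $3,092.31
Average inventory = 1,066/2 = 533; holding cost = 533 × $9.5 = $5,063.50
Total = $3,092.31 + $5,063.50 = $8,155.81

$8,155.81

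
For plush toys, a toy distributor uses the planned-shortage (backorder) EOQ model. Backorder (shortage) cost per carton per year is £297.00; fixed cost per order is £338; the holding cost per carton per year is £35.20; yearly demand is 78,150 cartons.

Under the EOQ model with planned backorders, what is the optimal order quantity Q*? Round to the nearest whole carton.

1,296 cartons

Q* = √(2DS/H) · √((H + b)/b)
   = √(2 × 78,150 × 338 / 35.2) · √((35.2 + 297) / 297)
   = 1,225.086 × 1.0576 ≈ 1,295.65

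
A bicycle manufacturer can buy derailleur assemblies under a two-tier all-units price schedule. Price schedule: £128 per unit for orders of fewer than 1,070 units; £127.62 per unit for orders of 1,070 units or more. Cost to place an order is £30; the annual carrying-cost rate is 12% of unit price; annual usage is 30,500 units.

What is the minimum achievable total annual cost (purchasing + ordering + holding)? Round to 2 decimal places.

H₁ = 12%×£128 = £15.3600;  H₂ = 12%×£127.62 = £15.3144
EOQ₁ = √(2×30,500×30/15.3600) = 345.17  (< 1,070, feasible at tier 1)
EOQ₂ = √(2×30,500×30/15.3144) = 345.68  (< 1,070 → use Q = 1,070 at tier-2 price)
TC(tier 1 (EOQ₁), Q≈345.2) = £3,909,301.77
TC(tier 2, Q≈1,070.0) = £3,901,458.34
Minimum at tier 2: £3,901,458.34

£3,901,458.34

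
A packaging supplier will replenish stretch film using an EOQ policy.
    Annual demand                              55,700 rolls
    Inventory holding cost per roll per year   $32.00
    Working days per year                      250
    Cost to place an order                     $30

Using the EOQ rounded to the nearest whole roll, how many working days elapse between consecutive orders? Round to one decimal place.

2DS/H = 2·55,700·30/32 = 104,437.50
EOQ = √104,437.50 ≈ 323.17 → Q = 323 rolls
Cycle time = (working days × Q)/D = (250 × 323) / 55,700 = 1.450 days

1.4 days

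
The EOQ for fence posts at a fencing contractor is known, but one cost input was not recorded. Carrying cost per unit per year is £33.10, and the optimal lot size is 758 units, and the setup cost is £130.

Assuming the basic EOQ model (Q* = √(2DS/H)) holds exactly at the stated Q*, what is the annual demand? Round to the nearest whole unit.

EOQ relation: Q² = 2DS/H, so rearrange for the unknown.
D = Q²H / (2S) = 758² × 33.1 / (2 × 130) = 73,146.42

73,146 units per year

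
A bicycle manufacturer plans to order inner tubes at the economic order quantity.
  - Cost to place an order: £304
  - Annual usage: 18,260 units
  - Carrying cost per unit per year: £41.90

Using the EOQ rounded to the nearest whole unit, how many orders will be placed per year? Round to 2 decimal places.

2DS/H = 2·18,260·304/41.9 = 264,966.11
EOQ = √264,966.11 ≈ 514.75 → Q = 515
Orders per year = D/Q = 18,260 / 515 = 35.456

35.46 orders per year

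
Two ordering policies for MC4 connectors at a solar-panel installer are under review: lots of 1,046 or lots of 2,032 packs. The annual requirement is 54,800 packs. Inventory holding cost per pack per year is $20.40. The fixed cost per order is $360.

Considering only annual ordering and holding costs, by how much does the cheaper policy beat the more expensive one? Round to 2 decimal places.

Annual cost at Q: ordering D·S/Q plus holding Q·H/2.
TC(1,046) = (54,800/1,046)×360 + (1,046/2)×20.4 = $29,529.62
TC(2,032) = (54,800/2,032)×360 + (2,032/2)×20.4 = $30,435.06
|ΔTC| = |$29,529.62 − $30,435.06| = $905.44

$905.44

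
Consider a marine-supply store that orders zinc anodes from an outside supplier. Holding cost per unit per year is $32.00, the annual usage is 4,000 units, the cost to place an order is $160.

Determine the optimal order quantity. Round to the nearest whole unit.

200 units

2DS/H = 2·4,000·160/32 = 40,000.00
EOQ = √40,000.00 ≈ 200.00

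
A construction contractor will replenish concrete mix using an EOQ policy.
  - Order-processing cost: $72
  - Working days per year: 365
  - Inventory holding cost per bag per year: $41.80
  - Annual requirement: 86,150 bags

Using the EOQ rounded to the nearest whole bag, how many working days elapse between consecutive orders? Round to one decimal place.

2.3 days

EOQ = √(2DS/H) = √(2 × 86,150 × 72 / 41.8)
    = √(296,784.69) ≈ 544.78 → Q = 545 bags
T = Q/D × 365 days = 545/86,150 × 365 = 2.309 days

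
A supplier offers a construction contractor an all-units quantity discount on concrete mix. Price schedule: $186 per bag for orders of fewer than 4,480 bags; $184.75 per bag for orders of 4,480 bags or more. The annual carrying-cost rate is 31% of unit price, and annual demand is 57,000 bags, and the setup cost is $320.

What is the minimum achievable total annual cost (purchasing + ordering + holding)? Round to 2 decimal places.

H₁ = 31%×$186 = $57.6600;  H₂ = 31%×$184.75 = $57.2725
EOQ₁ = √(2×57,000×320/57.6600) = 795.41  (< 4,480, feasible at tier 1)
EOQ₂ = √(2×57,000×320/57.2725) = 798.09  (< 4,480 → use Q = 4,480 at tier-2 price)
TC(tier 1 (EOQ₁), Q≈795.4) = $10,647,863.24
TC(tier 2, Q≈4,480.0) = $10,663,111.83
Minimum at tier 1 (EOQ₁): $10,647,863.24

$10,647,863.24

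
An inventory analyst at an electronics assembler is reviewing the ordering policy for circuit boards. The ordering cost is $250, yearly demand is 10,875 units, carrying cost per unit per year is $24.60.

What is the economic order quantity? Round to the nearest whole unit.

470 units

2DS/H = 2·10,875·250/24.6 = 221,036.59
EOQ = √221,036.59 ≈ 470.15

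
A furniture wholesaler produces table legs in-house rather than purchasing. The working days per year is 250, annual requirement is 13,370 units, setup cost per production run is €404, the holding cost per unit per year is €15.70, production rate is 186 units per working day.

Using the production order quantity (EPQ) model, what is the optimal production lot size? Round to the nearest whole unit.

d = 13,370/250 = 53.4800 units/day;  effective holding cost H(1 − d/p) = 15.7·(1 − 53.4800/186) = 11.18583
Q* = √(2DS / H_eff) = √(2·13,370·404 / 11.18583) ≈ 982.74

983 units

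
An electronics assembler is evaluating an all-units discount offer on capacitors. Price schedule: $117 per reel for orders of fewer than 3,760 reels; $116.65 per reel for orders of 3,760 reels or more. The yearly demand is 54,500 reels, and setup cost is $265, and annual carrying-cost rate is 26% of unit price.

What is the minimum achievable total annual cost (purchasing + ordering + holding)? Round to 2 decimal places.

H₁ = 26%×$117 = $30.4200;  H₂ = 26%×$116.65 = $30.3290
EOQ₁ = √(2×54,500×265/30.4200) = 974.44  (< 3,760, feasible at tier 1)
EOQ₂ = √(2×54,500×265/30.3290) = 975.90  (< 3,760 → use Q = 3,760 at tier-2 price)
TC(tier 1 (EOQ₁), Q≈974.4) = $6,406,142.57
TC(tier 2, Q≈3,760.0) = $6,418,284.61
Minimum at tier 1 (EOQ₁): $6,406,142.57

$6,406,142.57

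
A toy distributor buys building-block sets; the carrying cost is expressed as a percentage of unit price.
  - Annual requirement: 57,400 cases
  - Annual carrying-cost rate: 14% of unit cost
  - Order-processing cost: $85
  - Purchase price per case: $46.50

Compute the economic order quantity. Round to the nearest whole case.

H = i·C = 0.14 × $46.5 = $6.5100 per case-year
2DS/H = 2·57,400·85/6.51 = 1,498,924.73
EOQ = √1,498,924.73 ≈ 1,224.31

1,224 cases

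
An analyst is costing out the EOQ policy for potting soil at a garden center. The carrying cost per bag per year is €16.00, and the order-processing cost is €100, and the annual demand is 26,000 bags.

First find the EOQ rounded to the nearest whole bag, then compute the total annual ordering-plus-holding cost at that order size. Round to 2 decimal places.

2DS/H = 2·26,000·100/16 = 325,000.00
EOQ = √325,000.00 ≈ 570.09 → Q = 570 bags
Orders/yr = 26,000/570 = 45.614; ordering cost = 45.614 × €100 = €4,561.40
Average inventory = 570/2 = 285; holding cost = 285 × €16 = €4,560.00
Total = €4,561.40 + €4,560.00 = €9,121.40

€9,121.40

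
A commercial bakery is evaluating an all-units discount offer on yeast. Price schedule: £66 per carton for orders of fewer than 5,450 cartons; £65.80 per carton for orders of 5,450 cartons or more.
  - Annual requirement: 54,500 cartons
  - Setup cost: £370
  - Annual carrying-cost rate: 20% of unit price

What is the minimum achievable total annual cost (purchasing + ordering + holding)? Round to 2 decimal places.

£3,620,072.84

H₁ = 20%×£66 = £13.2000;  H₂ = 20%×£65.80 = £13.1600
EOQ₁ = √(2×54,500×370/13.2000) = 1,747.94  (< 5,450, feasible at tier 1)
EOQ₂ = √(2×54,500×370/13.1600) = 1,750.60  (< 5,450 → use Q = 5,450 at tier-2 price)
TC(tier 1 (EOQ₁), Q≈1,747.9) = £3,620,072.84
TC(tier 2, Q≈5,450.0) = £3,625,661.00
Minimum at tier 1 (EOQ₁): £3,620,072.84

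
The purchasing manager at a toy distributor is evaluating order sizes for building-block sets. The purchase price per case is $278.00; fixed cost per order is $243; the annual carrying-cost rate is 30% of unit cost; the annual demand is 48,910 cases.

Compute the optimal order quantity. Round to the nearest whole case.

534 cases

Holding cost per case per year: H = 30% × $278 = $83.4000
Q* = √(2·D·S / H) = √(2·48,910·243 / 83.4) = √285,015.1 ≈ 533.87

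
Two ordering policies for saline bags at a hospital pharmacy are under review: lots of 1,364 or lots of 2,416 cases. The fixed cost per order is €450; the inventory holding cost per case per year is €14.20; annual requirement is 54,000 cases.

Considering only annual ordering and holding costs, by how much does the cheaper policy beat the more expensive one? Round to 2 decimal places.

€288.10

For each Q, cost = (D/Q)·S + (Q/2)·H.
TC(1,364) = (54,000/1,364)×450 + (1,364/2)×14.2 = €27,499.65
TC(2,416) = (54,000/2,416)×450 + (2,416/2)×14.2 = €27,211.55
Cheaper: Q = 2,416.  Difference = €288.10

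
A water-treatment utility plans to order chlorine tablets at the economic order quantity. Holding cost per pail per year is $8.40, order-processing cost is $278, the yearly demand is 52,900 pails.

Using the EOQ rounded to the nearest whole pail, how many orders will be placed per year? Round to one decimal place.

2DS/H = 2·52,900·278/8.4 = 3,501,476.19
EOQ = √3,501,476.19 ≈ 1,871.22 → Q = 1,871
N = D/Q = 52,900/1,871 ≈ 28.274 orders/yr

28.3 orders per year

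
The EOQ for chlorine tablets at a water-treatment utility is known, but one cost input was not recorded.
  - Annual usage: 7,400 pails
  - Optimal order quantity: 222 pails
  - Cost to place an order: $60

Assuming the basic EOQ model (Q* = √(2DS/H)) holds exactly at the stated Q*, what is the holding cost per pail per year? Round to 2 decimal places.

Since Q* = (2DS/H)^½, squaring gives Q*²·H = 2DS.
H = 2DS / Q² = 2 × 7,400 × 60 / 222² = 18.0180

$18.02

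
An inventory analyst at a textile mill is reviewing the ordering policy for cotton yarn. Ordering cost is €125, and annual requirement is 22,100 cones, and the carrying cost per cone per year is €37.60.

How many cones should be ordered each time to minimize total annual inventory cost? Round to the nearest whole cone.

383 cones

Q* = √(2·D·S / H) = √(2·22,100·125 / 37.6) = √146,941.5 ≈ 383.33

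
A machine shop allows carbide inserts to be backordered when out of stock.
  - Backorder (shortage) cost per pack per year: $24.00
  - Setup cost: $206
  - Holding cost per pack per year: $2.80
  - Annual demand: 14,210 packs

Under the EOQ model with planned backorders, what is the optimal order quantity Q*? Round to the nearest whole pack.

1,528 packs

Basic EOQ = √(2·14,210·206/2.8) = 1,445.994
Backorder adjustment √((H+b)/b) = √((2.8+24)/24) = 1.0567
Q* = 1,445.994 × 1.0567 ≈ 1,528.02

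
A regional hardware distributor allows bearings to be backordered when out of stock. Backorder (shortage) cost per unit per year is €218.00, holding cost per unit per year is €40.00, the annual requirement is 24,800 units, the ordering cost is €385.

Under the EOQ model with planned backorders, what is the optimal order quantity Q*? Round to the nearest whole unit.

Basic EOQ = √(2·24,800·385/40) = 690.941
Backorder adjustment √((H+b)/b) = √((40+218)/218) = 1.0879
Q* = 690.941 × 1.0879 ≈ 751.66

752 units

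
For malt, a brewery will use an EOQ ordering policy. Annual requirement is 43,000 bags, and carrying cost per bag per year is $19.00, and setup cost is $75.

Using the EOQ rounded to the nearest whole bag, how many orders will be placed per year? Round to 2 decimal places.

Q* = √(2·D·S / H) = √(2·43,000·75 / 19) = √339,473.7 ≈ 582.64 → Q = 583
Orders per year = D/Q = 43,000 / 583 = 73.756

73.76 orders per year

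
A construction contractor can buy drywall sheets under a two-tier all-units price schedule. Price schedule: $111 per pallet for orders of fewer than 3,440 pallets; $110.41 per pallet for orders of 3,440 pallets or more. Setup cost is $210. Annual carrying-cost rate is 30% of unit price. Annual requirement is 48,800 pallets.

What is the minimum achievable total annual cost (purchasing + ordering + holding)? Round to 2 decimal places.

H₁ = 30%×$111 = $33.3000;  H₂ = 30%×$110.41 = $33.1230
EOQ₁ = √(2×48,800×210/33.3000) = 784.54  (< 3,440, feasible at tier 1)
EOQ₂ = √(2×48,800×210/33.1230) = 786.63  (< 3,440 → use Q = 3,440 at tier-2 price)
TC(tier 1 (EOQ₁), Q≈784.5) = $5,442,925.02
TC(tier 2, Q≈3,440.0) = $5,447,958.63
Minimum at tier 1 (EOQ₁): $5,442,925.02

$5,442,925.02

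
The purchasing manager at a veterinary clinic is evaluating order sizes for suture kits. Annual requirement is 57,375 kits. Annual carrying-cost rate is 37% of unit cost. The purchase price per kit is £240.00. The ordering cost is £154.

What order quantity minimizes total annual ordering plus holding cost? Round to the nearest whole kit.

446 kits

Carrying cost H = £240 × 37% = £88.8000/kit/yr
Q* = √(2·D·S / H) = √(2·57,375·154 / 88.8) = √199,003.4 ≈ 446.10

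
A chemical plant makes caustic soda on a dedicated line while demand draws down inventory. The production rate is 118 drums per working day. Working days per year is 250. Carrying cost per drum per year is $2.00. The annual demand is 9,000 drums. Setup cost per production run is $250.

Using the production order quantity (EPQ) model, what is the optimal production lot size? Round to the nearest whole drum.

1,799 drums

d = 9,000/250 = 36.0000 drums/day;  effective holding cost H(1 − d/p) = 2·(1 − 36.0000/118) = 1.38983
Q* = √(2DS / H_eff) = √(2·9,000·250 / 1.38983) ≈ 1,799.39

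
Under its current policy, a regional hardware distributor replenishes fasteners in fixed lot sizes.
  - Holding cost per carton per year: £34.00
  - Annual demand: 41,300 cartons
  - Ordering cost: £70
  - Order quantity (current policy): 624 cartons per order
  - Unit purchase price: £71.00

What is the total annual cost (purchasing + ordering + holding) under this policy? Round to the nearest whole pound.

Ordering: D/Q × S = 41,300/624 × £70 = £4,633.01
Holding:  Q/2 × H = 624/2 × £34 = £10,608.00
Purchase cost = D·C = 41,300 × 71 = £2,932,300.00
Total = £4,633.01 + £10,608.00 + £2,932,300.00 = £2,947,541.01

£2,947,541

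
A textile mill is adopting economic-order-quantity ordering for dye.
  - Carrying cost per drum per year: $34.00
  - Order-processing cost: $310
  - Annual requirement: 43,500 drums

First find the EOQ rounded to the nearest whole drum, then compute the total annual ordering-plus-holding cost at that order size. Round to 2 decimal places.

Q* = √(2·D·S / H) = √(2·43,500·310 / 34) = √793,235.3 ≈ 890.64 → Q = 891 drums
Annual ordering cost = (D/Q)·S = (43,500/891) × 310 = $15,134.68
Annual holding cost  = (Q/2)·H = (891/2) × 34 = $15,147.00
Total = $15,134.68 + $15,147.00 = $30,281.68

$30,281.68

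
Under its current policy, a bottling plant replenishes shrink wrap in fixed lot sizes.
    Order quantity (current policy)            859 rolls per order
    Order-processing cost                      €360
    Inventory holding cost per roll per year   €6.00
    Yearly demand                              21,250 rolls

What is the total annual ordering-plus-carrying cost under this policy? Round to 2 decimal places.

Ordering: D/Q × S = 21,250/859 × €360 = €8,905.70
Holding:  Q/2 × H = 859/2 × €6 = €2,577.00
Total = €8,905.70 + €2,577.00 = €11,482.70

€11,482.70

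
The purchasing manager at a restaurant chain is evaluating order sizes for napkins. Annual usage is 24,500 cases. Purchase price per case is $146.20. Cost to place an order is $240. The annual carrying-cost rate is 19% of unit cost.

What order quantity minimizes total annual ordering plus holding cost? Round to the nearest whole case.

Carrying cost H = $146.2 × 19% = $27.7780/case/yr
Q* = √(2·D·S / H) = √(2·24,500·240 / 27.778) = √423,356.6 ≈ 650.66

651 cases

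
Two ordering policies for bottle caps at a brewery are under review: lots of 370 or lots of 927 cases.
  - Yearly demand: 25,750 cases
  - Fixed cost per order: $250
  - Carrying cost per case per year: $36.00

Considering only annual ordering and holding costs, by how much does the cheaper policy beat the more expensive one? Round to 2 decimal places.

$428.20

For each Q, cost = (D/Q)·S + (Q/2)·H.
TC(370) = (25,750/370)×250 + (370/2)×36 = $24,058.65
TC(927) = (25,750/927)×250 + (927/2)×36 = $23,630.44
Lots of 927 are cheaper by $428.20.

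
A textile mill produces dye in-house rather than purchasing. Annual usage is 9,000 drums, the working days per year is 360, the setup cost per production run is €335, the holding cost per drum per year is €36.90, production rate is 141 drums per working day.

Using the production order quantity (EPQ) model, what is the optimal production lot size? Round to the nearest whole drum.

d = 9,000/360 = 25.0000 drums/day;  effective holding cost H(1 − d/p) = 36.9·(1 − 25.0000/141) = 30.35745
Q* = √(2DS / H_eff) = √(2·9,000·335 / 30.35745) ≈ 445.68

446 drums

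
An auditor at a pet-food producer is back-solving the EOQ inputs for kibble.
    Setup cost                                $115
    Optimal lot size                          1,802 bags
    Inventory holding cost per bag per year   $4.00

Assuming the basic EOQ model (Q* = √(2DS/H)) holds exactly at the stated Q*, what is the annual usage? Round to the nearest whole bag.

From Q* = √(2DS/H) ⇒ Q*² = 2DS/H.
D = Q²H / (2S) = 1,802² × 4 / (2 × 115) = 56,473.11

56,473 bags per year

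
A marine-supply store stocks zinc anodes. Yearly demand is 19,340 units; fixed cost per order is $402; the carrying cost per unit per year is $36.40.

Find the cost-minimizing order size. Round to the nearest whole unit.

EOQ = √(2DS/H) = √(2 × 19,340 × 402 / 36.4)
    = √(427,180.22) ≈ 653.59

654 units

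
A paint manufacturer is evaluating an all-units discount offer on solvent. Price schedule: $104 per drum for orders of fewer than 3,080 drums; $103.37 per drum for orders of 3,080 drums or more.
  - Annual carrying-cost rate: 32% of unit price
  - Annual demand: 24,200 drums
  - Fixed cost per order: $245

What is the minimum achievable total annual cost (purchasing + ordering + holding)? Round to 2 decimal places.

H₁ = 32%×$104 = $33.2800;  H₂ = 32%×$103.37 = $33.0784
EOQ₁ = √(2×24,200×245/33.2800) = 596.92  (< 3,080, feasible at tier 1)
EOQ₂ = √(2×24,200×245/33.0784) = 598.73  (< 3,080 → use Q = 3,080 at tier-2 price)
TC(tier 1 (EOQ₁), Q≈596.9) = $2,536,665.40
TC(tier 2, Q≈3,080.0) = $2,554,419.74
Minimum at tier 1 (EOQ₁): $2,536,665.40

$2,536,665.40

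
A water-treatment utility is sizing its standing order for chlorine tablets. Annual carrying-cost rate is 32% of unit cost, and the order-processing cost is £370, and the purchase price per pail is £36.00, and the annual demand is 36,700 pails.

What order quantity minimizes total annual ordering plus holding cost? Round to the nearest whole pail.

1,535 pails

H = i·C = 0.32 × £36 = £11.5200 per pail-year
2DS/H = 2·36,700·370/11.52 = 2,357,465.28
EOQ = √2,357,465.28 ≈ 1,535.40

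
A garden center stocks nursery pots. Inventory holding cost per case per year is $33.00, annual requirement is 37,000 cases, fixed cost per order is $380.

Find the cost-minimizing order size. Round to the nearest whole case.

923 cases

Q* = √(2·D·S / H) = √(2·37,000·380 / 33) = √852,121.2 ≈ 923.10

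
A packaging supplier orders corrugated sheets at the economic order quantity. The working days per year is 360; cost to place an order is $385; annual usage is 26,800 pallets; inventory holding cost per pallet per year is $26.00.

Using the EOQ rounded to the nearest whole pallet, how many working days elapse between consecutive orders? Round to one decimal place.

Optimal lot size Q* = (2 × 26,800 × $385 / $26)^½ ≈ 890.89 → Q = 891 pallets
Days between orders = 360 / (D/Q) = 360 / 30.079 ≈ 11.969

12.0 days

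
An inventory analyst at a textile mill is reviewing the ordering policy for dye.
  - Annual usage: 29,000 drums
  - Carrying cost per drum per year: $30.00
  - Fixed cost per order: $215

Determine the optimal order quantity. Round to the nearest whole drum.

645 drums

EOQ = √(2DS/H) = √(2 × 29,000 × 215 / 30)
    = √(415,666.67) ≈ 644.72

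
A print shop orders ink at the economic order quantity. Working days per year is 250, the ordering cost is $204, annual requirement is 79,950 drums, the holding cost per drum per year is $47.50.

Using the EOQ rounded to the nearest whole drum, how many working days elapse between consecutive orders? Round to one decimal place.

2DS/H = 2·79,950·204/47.5 = 686,728.42
EOQ = √686,728.42 ≈ 828.69 → Q = 829 drums
Days between orders = 250 / (D/Q) = 250 / 96.441 ≈ 2.592

2.6 days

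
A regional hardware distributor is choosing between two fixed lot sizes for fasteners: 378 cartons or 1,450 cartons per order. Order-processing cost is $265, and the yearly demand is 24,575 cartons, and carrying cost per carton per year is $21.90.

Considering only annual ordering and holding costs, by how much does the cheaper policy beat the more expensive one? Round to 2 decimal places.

$998.81

Annual cost at Q: ordering D·S/Q plus holding Q·H/2.
TC(378) = (24,575/378)×265 + (378/2)×21.9 = $21,367.61
TC(1,450) = (24,575/1,450)×265 + (1,450/2)×21.9 = $20,368.79
|ΔTC| = |$21,367.61 − $20,368.79| = $998.81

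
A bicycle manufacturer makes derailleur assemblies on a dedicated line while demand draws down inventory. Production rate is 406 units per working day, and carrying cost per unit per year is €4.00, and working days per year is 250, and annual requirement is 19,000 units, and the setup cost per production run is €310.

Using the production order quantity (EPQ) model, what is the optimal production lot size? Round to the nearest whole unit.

d = 19,000/250 = 76.0000 units/day;  effective holding cost H(1 − d/p) = 4·(1 − 76.0000/406) = 3.25123
Q* = √(2DS / H_eff) = √(2·19,000·310 / 3.25123) ≈ 1,903.48

1,903 units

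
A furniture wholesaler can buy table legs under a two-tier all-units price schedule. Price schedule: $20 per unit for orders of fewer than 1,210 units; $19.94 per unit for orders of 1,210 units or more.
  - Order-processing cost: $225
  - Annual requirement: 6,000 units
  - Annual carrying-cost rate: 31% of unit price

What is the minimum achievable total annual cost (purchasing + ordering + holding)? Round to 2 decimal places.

H₁ = 31%×$20 = $6.2000;  H₂ = 31%×$19.94 = $6.1814
EOQ₁ = √(2×6,000×225/6.2000) = 659.91  (< 1,210, feasible at tier 1)
EOQ₂ = √(2×6,000×225/6.1814) = 660.90  (< 1,210 → use Q = 1,210 at tier-2 price)
TC(tier 1 (EOQ₁), Q≈659.9) = $124,091.45
TC(tier 2, Q≈1,210.0) = $124,495.45
Minimum at tier 1 (EOQ₁): $124,091.45

$124,091.45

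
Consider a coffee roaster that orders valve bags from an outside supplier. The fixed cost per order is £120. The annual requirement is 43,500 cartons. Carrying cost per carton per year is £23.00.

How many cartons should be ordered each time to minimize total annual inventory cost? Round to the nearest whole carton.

EOQ = √(2DS/H) = √(2 × 43,500 × 120 / 23)
    = √(453,913.04) ≈ 673.73

674 cartons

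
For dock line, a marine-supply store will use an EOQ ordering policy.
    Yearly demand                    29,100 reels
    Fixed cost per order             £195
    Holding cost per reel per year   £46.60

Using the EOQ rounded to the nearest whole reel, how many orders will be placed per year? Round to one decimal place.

Optimal lot size Q* = (2 × 29,100 × £195 / £46.6)^½ ≈ 493.50 → Q = 493
N = D/Q = 29,100/493 ≈ 59.026 orders/yr

59.0 orders per year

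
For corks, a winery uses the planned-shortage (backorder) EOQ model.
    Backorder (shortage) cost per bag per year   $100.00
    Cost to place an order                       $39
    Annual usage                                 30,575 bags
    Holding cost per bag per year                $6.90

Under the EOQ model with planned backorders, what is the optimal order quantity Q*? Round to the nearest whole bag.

608 bags

Basic EOQ = √(2·30,575·39/6.9) = 587.903
Backorder adjustment √((H+b)/b) = √((6.9+100)/100) = 1.0339
Q* = 587.903 × 1.0339 ≈ 607.85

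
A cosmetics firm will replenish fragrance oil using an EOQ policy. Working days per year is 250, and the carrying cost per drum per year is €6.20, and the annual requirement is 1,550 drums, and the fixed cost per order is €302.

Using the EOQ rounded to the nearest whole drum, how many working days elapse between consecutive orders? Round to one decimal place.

2DS/H = 2·1,550·302/6.2 = 151,000.00
EOQ = √151,000.00 ≈ 388.59 → Q = 389 drums
Cycle time = (working days × Q)/D = (250 × 389) / 1,550 = 62.742 days

62.7 days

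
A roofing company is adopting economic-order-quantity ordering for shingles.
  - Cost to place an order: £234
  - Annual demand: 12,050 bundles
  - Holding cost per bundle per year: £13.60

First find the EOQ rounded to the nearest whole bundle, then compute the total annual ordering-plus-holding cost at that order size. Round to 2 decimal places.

2DS/H = 2·12,050·234/13.6 = 414,661.76
EOQ = √414,661.76 ≈ 643.94 → Q = 644 bundles
Annual ordering cost = (D/Q)·S = (12,050/644) × 234 = £4,378.42
Annual holding cost  = (Q/2)·H = (644/2) × 13.6 = £4,379.20
Total = £4,378.42 + £4,379.20 = £8,757.62

£8,757.62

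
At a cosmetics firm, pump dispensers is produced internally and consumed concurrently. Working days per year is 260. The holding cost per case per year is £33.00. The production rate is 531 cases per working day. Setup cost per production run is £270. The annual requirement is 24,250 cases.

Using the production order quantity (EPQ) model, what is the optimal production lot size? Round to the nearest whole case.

Daily demand d = 24,250/260 = 93.269; p = 531; 1 − d/p = 0.82435
EPQ = √(2DS / (H(1 − d/p)))
    = √(2 × 24,250 × 270 / (33 × 0.82435)) ≈ 693.81

694 cases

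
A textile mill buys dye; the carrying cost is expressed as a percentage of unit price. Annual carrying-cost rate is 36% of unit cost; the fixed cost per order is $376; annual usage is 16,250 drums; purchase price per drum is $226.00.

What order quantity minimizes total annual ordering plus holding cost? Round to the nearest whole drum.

Carrying cost H = $226 × 36% = $81.3600/drum/yr
Optimal lot size Q* = (2 × 16,250 × $376 / $81.36)^½ ≈ 387.55

388 drums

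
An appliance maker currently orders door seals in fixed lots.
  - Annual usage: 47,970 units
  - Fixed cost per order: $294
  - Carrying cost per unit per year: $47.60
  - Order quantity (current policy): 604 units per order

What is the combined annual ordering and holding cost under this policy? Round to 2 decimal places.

Annual ordering cost = (D/Q)·S = (47,970/604) × 294 = $23,349.64
Annual holding cost  = (Q/2)·H = (604/2) × 47.6 = $14,375.20
Total = $23,349.64 + $14,375.20 = $37,724.84

$37,724.84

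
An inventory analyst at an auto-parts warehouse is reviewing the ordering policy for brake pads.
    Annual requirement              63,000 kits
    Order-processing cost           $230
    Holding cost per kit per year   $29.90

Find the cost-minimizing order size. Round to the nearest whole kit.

984 kits

EOQ = √(2DS/H) = √(2 × 63,000 × 230 / 29.9)
    = √(969,230.77) ≈ 984.50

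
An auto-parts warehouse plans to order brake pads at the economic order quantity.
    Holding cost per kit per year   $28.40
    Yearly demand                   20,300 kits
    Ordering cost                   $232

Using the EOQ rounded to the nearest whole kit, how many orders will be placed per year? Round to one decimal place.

Q* = √(2·D·S / H) = √(2·20,300·232 / 28.4) = √331,662.0 ≈ 575.90 → Q = 576
N = D/Q = 20,300/576 ≈ 35.243 orders/yr

35.2 orders per year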